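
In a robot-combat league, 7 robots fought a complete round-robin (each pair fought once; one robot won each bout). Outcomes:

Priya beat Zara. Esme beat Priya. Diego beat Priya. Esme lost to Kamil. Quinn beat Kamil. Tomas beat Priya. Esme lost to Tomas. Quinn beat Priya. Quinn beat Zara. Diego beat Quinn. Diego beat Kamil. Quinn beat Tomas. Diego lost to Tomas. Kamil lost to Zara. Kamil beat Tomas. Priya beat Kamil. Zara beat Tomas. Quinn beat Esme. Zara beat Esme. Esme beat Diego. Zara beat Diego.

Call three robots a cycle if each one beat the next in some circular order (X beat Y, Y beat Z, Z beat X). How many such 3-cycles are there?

10

Win totals: Priya 2, Zara 4, Quinn 5, Diego 3, Kamil 2, Esme 2, Tomas 3.
A robot with w wins dominates both others in C(w,2) triples; summing gives 1 + 6 + 10 + 3 + 1 + 1 + 3 = 25 transitive triples.
Total triples C(7,3) = 35, so cyclic triples = 35 − 25 = 10.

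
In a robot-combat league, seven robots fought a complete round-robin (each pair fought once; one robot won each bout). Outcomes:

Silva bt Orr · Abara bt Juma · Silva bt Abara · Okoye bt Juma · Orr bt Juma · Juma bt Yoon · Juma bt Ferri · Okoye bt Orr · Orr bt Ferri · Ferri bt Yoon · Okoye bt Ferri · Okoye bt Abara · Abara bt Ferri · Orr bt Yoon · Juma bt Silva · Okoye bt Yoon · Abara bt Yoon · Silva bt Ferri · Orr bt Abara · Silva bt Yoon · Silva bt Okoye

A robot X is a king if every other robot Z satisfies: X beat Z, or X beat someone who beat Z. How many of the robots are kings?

Juma reaches everyone (king).
Okoye reaches everyone (king).
Yoon cannot reach Juma, Okoye, Abara, Silva, Orr, Ferri in two steps.
Abara cannot reach Okoye, Orr in two steps.
Silva reaches everyone (king).
Orr cannot reach Okoye in two steps.
Ferri cannot reach Juma, Okoye, Abara, Silva, Orr in two steps.
Kings: Juma, Okoye, Silva — 3.

3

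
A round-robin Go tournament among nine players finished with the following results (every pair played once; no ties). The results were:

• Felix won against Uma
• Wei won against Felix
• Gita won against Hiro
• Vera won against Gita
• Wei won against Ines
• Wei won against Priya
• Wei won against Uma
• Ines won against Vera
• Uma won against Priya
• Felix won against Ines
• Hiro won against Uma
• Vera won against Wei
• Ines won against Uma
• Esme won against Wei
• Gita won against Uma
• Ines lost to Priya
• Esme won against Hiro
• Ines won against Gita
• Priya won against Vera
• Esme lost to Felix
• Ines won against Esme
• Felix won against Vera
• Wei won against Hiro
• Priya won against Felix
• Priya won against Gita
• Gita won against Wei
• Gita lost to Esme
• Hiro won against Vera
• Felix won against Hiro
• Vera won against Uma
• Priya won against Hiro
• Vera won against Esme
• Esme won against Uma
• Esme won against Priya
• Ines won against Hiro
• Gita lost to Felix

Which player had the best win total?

Win totals: Gita 3, Felix 6, Vera 4, Uma 1, Wei 5, Hiro 2, Ines 5, Esme 5, Priya 5.
Felix leads with 6 wins (next highest: 5).

Felix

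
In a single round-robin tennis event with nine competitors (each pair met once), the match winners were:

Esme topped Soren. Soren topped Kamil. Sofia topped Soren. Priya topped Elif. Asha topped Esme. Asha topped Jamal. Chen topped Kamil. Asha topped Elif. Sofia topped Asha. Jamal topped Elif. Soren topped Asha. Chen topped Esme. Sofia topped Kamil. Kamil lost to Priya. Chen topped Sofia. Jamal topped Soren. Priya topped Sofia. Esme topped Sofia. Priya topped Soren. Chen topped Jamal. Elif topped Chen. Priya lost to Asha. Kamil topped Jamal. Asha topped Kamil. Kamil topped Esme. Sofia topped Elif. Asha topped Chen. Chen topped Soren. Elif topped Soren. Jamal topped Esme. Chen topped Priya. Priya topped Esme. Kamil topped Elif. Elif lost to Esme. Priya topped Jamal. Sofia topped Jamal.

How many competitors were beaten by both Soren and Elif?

Soren beat: Kamil, Asha.
Elif beat: Chen, Soren.
No one was beaten by both.

0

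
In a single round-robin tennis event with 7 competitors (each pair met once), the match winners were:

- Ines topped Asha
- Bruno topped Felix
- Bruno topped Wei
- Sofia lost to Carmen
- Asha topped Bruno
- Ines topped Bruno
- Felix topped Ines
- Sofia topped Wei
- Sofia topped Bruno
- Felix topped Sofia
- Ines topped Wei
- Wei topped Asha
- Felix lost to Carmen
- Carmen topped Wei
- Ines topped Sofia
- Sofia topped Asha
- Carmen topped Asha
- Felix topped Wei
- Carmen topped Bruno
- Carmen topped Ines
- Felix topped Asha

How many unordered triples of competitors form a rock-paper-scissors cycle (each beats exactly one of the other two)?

4

Win totals: Wei 1, Felix 4, Carmen 6, Sofia 3, Ines 4, Bruno 2, Asha 1.
A competitor with w wins dominates both others in C(w,2) triples; summing gives 0 + 6 + 15 + 3 + 6 + 1 + 0 = 31 transitive triples.
Total triples C(7,3) = 35, so cyclic triples = 35 − 31 = 4.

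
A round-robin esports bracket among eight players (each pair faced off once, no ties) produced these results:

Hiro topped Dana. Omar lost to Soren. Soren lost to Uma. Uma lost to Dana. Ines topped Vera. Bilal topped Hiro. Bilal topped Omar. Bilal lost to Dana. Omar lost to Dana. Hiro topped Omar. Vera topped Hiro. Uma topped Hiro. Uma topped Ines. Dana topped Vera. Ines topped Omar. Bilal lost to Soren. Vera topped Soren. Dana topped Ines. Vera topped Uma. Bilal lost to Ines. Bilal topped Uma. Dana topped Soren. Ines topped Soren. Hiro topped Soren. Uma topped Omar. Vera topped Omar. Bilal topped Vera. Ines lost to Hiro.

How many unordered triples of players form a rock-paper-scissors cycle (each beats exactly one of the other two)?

Win totals: Hiro 4, Uma 4, Ines 4, Soren 2, Dana 6, Vera 4, Omar 0, Bilal 4.
A player with w wins dominates both others in C(w,2) triples; summing gives 6 + 6 + 6 + 1 + 15 + 6 + 0 + 6 = 46 transitive triples.
Total triples C(8,3) = 56, so cyclic triples = 56 − 46 = 10.

10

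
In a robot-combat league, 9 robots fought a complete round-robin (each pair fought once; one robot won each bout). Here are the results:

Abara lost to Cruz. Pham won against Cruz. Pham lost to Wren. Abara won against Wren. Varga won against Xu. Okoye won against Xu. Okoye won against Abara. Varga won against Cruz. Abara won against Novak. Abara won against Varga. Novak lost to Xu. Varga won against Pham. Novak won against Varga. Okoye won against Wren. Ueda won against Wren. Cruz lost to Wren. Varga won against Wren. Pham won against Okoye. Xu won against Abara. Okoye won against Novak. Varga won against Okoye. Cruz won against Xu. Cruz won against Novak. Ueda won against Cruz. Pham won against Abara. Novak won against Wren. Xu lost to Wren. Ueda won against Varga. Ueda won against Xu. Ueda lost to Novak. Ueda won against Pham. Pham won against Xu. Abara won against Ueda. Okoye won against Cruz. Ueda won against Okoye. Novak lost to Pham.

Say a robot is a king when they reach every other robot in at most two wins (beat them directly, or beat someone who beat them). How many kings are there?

4

Varga cannot reach Ueda in two steps.
Wren cannot reach Varga, Ueda in two steps.
Cruz cannot reach Okoye, Pham in two steps.
Novak cannot reach Abara in two steps.
Abara reaches everyone (king).
Ueda reaches everyone (king).
Okoye reaches everyone (king).
Xu cannot reach Cruz, Okoye, Pham in two steps.
Pham reaches everyone (king).
Kings: Abara, Ueda, Okoye, Pham — 4.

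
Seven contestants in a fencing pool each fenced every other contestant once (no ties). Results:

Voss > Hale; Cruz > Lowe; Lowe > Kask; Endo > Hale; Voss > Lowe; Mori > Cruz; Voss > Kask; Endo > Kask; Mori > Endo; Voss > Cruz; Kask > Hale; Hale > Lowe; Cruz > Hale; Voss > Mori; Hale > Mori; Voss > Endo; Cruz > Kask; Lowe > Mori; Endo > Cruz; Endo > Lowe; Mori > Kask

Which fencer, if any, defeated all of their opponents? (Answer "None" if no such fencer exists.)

Voss

Voss has 6 wins out of 6 opponents — a perfect record.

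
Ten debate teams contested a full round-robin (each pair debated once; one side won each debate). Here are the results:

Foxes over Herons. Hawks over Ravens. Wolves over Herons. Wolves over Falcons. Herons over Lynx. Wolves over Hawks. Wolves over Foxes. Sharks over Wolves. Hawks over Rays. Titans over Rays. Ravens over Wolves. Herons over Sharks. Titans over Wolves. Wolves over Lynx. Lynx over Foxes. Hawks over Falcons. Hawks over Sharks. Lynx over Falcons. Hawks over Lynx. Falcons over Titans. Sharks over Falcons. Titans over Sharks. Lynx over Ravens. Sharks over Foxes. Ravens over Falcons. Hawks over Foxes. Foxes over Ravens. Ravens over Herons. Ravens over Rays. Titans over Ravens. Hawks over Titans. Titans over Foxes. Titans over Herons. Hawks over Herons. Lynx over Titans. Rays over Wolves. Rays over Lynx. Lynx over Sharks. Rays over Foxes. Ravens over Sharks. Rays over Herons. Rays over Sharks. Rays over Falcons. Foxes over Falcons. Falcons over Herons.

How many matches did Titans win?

6

Titans' results: beat Rays, Herons, Ravens, Sharks, Foxes, Wolves; lost to Falcons, Lynx, Hawks.
That is 6 wins.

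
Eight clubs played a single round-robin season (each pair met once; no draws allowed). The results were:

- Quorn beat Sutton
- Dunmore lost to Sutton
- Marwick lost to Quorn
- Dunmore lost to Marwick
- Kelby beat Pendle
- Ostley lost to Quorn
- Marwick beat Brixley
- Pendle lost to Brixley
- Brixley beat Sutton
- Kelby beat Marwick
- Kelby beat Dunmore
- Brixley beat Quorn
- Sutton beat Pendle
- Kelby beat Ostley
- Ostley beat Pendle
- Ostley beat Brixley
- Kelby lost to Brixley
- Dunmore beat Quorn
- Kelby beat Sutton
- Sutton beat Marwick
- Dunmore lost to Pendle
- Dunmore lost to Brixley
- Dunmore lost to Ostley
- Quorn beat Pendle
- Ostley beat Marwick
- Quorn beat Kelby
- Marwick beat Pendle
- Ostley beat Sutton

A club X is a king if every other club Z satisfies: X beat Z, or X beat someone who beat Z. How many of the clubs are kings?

Ostley reaches everyone (king).
Brixley reaches everyone (king).
Pendle cannot reach Ostley, Brixley, Marwick, Sutton, Kelby in two steps.
Quorn reaches everyone (king).
Marwick cannot reach Ostley in two steps.
Sutton cannot reach Ostley, Kelby in two steps.
Dunmore cannot reach Brixley in two steps.
Kelby reaches everyone (king).
Kings: Ostley, Brixley, Quorn, Kelby — 4.

4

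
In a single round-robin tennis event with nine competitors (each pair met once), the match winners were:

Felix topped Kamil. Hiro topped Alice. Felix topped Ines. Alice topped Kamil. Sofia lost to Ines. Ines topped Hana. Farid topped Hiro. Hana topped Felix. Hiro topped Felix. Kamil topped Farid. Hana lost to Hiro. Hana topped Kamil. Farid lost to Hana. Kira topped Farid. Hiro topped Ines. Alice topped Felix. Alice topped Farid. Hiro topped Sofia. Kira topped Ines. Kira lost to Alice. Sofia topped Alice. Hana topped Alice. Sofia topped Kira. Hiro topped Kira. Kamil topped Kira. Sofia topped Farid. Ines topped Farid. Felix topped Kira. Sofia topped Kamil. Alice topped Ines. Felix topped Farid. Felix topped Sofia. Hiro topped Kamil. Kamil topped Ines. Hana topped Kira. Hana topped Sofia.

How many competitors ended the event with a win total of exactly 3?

2

Win totals: Kamil 3, Farid 1, Sofia 4, Kira 2, Felix 5, Hana 6, Ines 3, Hiro 7, Alice 5.
Exactly 3: Kamil, Ines — 2 competitors.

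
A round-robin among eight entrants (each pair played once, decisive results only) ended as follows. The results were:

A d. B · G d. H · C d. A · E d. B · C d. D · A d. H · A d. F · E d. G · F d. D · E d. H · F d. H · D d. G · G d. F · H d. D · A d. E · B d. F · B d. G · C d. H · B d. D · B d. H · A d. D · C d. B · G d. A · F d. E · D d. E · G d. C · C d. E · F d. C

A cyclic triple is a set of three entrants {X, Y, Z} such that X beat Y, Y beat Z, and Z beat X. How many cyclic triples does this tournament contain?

Win totals: A 5, B 4, C 5, D 2, E 3, F 4, G 4, H 1.
An entrant with w wins dominates both others in C(w,2) triples; summing gives 10 + 6 + 10 + 1 + 3 + 6 + 6 + 0 = 42 transitive triples.
Total triples C(8,3) = 56, so cyclic triples = 56 − 42 = 14.

14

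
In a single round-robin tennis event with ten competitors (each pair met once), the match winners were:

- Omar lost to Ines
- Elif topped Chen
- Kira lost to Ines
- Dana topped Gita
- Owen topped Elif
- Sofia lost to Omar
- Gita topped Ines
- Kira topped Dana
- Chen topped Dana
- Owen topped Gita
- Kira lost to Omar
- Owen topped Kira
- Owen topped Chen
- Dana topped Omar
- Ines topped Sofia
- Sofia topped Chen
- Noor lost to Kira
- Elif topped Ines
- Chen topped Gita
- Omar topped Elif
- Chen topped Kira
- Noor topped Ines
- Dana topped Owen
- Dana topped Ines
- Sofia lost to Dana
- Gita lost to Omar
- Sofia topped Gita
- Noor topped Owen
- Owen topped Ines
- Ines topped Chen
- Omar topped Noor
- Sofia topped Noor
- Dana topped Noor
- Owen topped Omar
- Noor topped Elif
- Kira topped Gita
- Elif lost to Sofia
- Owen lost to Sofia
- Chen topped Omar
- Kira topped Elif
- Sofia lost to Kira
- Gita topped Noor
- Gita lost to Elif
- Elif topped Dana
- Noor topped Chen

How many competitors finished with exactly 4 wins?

4

Win totals: Sofia 5, Omar 5, Chen 4, Kira 5, Owen 6, Ines 4, Dana 6, Gita 2, Elif 4, Noor 4.
Exactly 4: Chen, Ines, Elif, Noor — 4 competitors.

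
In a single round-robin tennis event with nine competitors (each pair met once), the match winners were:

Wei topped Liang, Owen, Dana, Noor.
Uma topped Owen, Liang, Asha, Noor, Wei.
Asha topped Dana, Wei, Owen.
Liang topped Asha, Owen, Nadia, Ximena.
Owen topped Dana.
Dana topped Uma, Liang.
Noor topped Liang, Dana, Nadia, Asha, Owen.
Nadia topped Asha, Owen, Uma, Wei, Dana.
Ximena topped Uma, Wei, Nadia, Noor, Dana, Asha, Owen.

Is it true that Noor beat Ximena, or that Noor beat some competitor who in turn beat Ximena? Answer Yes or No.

Yes

Noor did not beat Ximena directly.
Noor beat Nadia, Liang, Dana, Asha, Owen. Of those, Liang beat Ximena.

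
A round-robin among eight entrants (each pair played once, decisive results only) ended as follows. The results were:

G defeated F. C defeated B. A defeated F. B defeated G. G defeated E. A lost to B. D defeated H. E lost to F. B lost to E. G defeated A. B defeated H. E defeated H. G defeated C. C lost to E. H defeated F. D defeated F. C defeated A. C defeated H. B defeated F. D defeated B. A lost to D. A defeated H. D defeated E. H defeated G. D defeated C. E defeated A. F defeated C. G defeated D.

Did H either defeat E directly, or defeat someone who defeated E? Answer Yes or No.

H did not beat E directly.
H beat F, G. Of those, F beat E.

Yes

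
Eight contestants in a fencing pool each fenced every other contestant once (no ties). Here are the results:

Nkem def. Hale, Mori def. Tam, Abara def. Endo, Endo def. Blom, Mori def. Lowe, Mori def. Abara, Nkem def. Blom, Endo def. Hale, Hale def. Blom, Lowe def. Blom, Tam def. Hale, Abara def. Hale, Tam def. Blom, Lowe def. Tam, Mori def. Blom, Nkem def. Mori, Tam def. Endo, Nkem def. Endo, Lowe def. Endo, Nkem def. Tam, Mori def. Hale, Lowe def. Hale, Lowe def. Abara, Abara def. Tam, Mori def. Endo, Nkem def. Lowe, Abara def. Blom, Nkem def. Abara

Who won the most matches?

Win totals: Endo 2, Blom 0, Abara 4, Mori 6, Hale 1, Lowe 5, Tam 3, Nkem 7.
Nkem leads with 7 wins (next highest: 6).

Nkem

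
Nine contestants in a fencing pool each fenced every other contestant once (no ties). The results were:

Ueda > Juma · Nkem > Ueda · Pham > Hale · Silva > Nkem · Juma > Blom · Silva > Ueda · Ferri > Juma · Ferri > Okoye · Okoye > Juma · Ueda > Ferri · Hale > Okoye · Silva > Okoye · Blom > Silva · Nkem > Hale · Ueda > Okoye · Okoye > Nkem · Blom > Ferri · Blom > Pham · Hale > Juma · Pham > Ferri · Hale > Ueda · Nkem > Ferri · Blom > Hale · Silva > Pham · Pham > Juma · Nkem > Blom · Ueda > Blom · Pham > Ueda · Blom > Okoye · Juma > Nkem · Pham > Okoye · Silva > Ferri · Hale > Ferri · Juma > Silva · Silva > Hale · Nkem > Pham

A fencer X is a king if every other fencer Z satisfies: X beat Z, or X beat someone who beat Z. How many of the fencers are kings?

Juma reaches everyone (king).
Ferri cannot reach Hale, Ueda, Pham in two steps.
Nkem reaches everyone (king).
Okoye reaches everyone (king).
Hale cannot reach Pham in two steps.
Ueda reaches everyone (king).
Pham reaches everyone (king).
Silva reaches everyone (king).
Blom reaches everyone (king).
Kings: Juma, Nkem, Okoye, Ueda, Pham, Silva, Blom — 7.

7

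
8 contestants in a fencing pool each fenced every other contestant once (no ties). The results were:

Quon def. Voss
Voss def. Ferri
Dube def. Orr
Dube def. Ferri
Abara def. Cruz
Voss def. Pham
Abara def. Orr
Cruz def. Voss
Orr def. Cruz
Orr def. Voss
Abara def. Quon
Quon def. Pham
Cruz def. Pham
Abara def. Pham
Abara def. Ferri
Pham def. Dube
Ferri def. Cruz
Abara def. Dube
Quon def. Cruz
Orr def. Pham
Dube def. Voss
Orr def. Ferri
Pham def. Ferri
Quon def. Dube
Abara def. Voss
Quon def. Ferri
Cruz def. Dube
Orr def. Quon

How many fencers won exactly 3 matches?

2

Win totals: Dube 3, Abara 7, Cruz 3, Orr 5, Voss 2, Quon 5, Pham 2, Ferri 1.
Exactly 3: Dube, Cruz — 2 fencers.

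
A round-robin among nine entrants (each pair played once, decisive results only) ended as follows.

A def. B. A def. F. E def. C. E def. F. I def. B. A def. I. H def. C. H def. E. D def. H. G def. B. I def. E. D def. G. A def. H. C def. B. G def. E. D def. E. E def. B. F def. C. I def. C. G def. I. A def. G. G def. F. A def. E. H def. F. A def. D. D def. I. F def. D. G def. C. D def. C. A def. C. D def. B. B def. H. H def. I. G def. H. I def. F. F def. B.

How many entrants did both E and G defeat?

3

E beat: B, C, F.
G beat: B, C, E, F, H, I.
Both beat: B, C, F — 3.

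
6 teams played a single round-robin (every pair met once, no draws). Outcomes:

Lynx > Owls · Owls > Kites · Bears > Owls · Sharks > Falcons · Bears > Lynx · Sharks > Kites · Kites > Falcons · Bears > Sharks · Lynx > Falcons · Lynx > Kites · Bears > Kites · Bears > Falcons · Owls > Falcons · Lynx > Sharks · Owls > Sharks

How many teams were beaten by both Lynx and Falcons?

Lynx beat: Falcons, Sharks, Owls, Kites.
Falcons beat: no one.
No one was beaten by both.

0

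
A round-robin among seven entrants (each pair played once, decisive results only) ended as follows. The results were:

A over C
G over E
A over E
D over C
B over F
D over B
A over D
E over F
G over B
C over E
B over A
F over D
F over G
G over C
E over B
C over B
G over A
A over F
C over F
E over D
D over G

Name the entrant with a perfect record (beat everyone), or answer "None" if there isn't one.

Highest win total is G with 4 (out of 6 possible).
G lost to D, F, so no entrant went undefeated.

None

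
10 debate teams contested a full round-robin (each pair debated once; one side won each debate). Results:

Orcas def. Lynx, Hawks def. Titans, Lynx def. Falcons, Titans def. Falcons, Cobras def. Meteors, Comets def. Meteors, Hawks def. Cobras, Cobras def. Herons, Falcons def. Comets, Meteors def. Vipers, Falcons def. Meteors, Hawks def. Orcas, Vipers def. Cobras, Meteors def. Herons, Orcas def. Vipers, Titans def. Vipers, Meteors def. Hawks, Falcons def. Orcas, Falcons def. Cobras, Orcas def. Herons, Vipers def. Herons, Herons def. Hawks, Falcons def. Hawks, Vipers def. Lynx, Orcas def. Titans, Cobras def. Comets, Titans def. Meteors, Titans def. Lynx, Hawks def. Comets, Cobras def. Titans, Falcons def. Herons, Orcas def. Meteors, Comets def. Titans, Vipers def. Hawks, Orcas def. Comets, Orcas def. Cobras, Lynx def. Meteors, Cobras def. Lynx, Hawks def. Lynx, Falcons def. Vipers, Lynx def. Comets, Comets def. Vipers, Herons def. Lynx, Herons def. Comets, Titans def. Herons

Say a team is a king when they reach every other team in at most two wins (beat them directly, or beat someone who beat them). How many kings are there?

Titans reaches everyone (king).
Meteors cannot reach Falcons in two steps.
Hawks reaches everyone (king).
Orcas reaches everyone (king).
Vipers reaches everyone (king).
Herons reaches everyone (king).
Falcons reaches everyone (king).
Cobras cannot reach Orcas in two steps.
Lynx reaches everyone (king).
Comets cannot reach Orcas in two steps.
Kings: Titans, Hawks, Orcas, Vipers, Herons, Falcons, Lynx — 7.

7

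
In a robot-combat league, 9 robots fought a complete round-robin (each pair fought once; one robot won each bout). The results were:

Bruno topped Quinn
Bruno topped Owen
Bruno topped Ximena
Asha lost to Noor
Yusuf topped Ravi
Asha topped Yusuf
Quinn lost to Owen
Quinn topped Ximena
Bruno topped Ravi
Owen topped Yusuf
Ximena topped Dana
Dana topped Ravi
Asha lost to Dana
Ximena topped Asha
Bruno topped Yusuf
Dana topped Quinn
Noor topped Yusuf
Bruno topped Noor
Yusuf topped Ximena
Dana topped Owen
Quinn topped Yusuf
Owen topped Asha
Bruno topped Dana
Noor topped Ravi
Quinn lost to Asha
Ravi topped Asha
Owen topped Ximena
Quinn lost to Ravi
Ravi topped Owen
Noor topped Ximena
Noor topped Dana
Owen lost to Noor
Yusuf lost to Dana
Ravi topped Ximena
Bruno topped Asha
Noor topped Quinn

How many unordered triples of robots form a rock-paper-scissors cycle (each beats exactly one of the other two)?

9

Win totals: Ximena 2, Ravi 4, Yusuf 2, Noor 7, Dana 5, Bruno 8, Asha 2, Quinn 2, Owen 4.
A robot with w wins dominates both others in C(w,2) triples; summing gives 1 + 6 + 1 + 21 + 10 + 28 + 1 + 1 + 6 = 75 transitive triples.
Total triples C(9,3) = 84, so cyclic triples = 84 − 75 = 9.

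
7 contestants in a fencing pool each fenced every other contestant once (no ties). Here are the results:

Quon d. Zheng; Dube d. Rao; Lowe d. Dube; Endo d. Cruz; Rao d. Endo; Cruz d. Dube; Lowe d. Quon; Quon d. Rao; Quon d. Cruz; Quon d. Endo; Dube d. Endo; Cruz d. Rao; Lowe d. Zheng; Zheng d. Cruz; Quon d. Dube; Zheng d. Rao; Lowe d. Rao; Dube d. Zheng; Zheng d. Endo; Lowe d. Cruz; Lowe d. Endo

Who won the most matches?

Win totals: Zheng 3, Quon 5, Lowe 6, Dube 3, Rao 1, Endo 1, Cruz 2.
Lowe leads with 6 wins (next highest: 5).

Lowe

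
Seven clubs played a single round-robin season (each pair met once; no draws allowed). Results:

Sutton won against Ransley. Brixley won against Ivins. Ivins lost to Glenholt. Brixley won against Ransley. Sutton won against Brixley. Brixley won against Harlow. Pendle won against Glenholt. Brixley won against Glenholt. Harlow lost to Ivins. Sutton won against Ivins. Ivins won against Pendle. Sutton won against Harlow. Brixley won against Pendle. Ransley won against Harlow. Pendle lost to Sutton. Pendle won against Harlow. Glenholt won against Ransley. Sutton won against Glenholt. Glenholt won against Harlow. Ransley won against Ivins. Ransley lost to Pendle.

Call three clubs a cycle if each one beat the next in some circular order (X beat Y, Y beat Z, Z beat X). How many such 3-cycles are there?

2

Win totals: Sutton 6, Ivins 2, Harlow 0, Brixley 5, Ransley 2, Pendle 3, Glenholt 3.
A club with w wins dominates both others in C(w,2) triples; summing gives 15 + 1 + 0 + 10 + 1 + 3 + 3 = 33 transitive triples.
Total triples C(7,3) = 35, so cyclic triples = 35 − 33 = 2.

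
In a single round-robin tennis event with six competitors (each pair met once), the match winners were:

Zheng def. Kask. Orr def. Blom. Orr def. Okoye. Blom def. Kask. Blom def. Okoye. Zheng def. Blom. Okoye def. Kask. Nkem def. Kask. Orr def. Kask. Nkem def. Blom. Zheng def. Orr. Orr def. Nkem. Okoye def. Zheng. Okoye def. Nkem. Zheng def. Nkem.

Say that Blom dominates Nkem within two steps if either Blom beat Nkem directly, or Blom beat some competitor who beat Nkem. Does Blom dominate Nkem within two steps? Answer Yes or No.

Yes

Blom did not beat Nkem directly.
Blom beat Kask, Okoye. Of those, Okoye beat Nkem.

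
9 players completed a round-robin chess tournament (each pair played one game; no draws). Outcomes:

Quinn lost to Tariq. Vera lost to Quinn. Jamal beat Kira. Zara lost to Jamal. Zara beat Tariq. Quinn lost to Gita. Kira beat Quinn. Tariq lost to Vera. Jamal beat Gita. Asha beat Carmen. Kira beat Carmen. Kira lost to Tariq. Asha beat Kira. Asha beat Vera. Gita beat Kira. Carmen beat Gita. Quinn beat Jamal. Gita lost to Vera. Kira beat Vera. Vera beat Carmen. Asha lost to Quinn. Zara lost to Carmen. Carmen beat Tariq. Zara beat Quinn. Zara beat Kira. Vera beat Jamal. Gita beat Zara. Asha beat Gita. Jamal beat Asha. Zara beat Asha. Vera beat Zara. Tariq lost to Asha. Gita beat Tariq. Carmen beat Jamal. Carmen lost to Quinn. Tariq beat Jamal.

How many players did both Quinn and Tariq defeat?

1

Quinn beat: Asha, Jamal, Vera, Carmen.
Tariq beat: Kira, Quinn, Jamal.
Both beat: Jamal — 1.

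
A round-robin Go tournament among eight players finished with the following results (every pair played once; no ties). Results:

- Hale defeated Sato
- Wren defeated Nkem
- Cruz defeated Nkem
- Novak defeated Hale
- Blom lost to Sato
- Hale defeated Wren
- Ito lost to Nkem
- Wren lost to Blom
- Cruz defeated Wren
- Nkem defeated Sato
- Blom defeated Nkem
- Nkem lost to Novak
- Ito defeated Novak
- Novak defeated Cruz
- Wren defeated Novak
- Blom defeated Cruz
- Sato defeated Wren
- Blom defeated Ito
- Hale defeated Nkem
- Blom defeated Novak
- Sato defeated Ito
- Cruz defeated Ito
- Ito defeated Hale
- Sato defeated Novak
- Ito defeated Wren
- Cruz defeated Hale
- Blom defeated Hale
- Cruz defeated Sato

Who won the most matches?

Blom

Win totals: Novak 3, Cruz 5, Nkem 2, Sato 4, Blom 6, Ito 3, Wren 2, Hale 3.
Blom leads with 6 wins (next highest: 5).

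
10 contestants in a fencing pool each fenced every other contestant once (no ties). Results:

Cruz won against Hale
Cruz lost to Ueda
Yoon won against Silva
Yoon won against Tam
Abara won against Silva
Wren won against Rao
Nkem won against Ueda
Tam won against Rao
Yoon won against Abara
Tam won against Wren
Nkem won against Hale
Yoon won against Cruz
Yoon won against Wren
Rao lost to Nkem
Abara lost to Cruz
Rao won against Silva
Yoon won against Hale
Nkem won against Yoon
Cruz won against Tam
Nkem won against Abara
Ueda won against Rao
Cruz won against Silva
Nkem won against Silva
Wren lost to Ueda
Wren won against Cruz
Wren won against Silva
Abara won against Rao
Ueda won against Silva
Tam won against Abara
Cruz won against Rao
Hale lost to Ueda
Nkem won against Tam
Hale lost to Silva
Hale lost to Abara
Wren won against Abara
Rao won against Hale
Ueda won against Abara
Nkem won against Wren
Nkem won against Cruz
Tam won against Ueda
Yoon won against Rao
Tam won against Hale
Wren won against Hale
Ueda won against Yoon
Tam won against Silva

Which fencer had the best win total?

Nkem

Win totals: Cruz 5, Tam 6, Nkem 9, Silva 1, Rao 2, Wren 5, Yoon 7, Ueda 7, Hale 0, Abara 3.
Nkem leads with 9 wins (next highest: 7).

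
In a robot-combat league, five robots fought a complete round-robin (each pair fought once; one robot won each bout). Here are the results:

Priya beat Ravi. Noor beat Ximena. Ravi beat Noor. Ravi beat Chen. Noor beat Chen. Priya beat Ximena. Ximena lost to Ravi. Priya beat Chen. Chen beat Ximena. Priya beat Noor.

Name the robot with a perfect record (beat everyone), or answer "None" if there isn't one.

Priya

Priya has 4 wins out of 4 opponents — a perfect record.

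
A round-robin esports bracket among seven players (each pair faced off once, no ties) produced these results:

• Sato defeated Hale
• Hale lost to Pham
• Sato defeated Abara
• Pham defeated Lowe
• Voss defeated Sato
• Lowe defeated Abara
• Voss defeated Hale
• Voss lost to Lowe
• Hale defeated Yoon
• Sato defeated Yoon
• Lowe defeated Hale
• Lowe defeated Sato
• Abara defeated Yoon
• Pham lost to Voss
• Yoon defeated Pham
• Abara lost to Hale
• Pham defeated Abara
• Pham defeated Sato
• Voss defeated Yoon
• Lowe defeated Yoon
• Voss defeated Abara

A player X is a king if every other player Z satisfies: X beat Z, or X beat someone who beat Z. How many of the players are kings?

Voss reaches everyone (king).
Pham reaches everyone (king).
Lowe reaches everyone (king).
Yoon cannot reach Voss in two steps.
Abara cannot reach Voss, Lowe, Sato, Hale in two steps.
Sato cannot reach Voss, Lowe in two steps.
Hale cannot reach Voss, Lowe, Sato in two steps.
Kings: Voss, Pham, Lowe — 3.

3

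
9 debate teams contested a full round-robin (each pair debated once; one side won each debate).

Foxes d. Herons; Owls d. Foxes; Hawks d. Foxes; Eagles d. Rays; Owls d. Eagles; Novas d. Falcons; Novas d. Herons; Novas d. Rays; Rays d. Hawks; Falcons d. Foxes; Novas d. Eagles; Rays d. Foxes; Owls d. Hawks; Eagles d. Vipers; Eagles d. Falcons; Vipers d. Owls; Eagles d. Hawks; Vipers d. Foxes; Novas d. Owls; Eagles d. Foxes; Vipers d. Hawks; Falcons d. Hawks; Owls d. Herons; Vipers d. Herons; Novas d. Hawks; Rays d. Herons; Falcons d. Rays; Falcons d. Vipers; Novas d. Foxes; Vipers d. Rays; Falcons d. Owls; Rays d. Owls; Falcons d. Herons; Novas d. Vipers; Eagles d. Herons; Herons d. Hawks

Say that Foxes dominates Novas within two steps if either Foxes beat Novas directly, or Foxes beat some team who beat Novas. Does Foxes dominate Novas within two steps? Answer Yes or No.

Foxes did not beat Novas directly.
Foxes beat Herons, but each of them lost to Novas. No two-step path.

No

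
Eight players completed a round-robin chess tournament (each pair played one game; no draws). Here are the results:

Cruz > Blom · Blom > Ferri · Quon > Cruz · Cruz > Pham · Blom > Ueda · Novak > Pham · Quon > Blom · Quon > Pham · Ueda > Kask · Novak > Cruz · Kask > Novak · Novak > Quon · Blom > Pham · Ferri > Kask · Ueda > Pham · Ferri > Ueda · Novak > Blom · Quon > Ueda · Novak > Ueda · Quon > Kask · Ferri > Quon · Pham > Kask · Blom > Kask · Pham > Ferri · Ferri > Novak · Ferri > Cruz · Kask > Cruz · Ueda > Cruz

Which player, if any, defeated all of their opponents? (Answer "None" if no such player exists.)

Highest win total is Quon with 5 (out of 7 possible).
Quon lost to Ferri, Novak, so no player went undefeated.

None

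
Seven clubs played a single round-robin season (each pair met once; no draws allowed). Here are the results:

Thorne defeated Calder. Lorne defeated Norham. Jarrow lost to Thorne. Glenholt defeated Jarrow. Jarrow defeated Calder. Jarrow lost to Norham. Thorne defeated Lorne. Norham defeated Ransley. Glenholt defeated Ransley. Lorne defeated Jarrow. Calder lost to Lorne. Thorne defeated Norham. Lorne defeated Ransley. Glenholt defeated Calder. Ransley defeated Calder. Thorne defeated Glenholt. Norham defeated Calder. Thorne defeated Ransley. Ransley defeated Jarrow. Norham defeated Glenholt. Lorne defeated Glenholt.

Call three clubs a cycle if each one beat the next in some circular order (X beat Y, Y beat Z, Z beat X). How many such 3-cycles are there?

0

Win totals: Calder 0, Jarrow 1, Glenholt 3, Norham 4, Ransley 2, Thorne 6, Lorne 5.
A club with w wins dominates both others in C(w,2) triples; summing gives 0 + 0 + 3 + 6 + 1 + 15 + 10 = 35 transitive triples.
Total triples C(7,3) = 35, so cyclic triples = 35 − 35 = 0.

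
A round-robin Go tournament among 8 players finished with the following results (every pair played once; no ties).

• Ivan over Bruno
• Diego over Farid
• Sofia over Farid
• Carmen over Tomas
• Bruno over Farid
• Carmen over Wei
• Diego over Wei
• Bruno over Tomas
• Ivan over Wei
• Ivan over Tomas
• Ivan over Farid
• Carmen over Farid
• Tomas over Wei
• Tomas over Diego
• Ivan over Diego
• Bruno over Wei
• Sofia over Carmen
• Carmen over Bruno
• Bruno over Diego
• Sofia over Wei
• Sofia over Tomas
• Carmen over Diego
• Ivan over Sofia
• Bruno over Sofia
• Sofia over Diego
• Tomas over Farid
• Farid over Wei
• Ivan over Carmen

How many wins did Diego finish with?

Diego's results: beat Wei, Farid; lost to Carmen, Bruno, Tomas, Sofia, Ivan.
That is 2 wins.

2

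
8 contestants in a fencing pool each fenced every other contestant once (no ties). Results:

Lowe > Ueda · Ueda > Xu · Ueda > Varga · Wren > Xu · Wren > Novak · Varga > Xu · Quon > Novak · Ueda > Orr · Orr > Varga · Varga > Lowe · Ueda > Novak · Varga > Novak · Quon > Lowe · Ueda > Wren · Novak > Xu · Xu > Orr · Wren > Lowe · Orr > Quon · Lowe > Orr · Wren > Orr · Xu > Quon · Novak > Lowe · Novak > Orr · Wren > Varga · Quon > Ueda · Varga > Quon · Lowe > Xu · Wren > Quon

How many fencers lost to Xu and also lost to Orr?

1

Xu beat: Orr, Quon.
Orr beat: Varga, Quon.
Both beat: Quon — 1.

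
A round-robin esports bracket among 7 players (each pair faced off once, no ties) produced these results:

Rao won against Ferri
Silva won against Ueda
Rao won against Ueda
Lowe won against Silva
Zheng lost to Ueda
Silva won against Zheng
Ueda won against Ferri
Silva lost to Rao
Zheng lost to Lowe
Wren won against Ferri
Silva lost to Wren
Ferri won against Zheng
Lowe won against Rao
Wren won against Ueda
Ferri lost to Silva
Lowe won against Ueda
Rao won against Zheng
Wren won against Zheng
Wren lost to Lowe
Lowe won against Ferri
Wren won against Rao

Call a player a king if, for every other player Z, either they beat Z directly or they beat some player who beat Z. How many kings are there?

Ferri cannot reach Rao, Lowe, Wren, Ueda, Silva in two steps.
Rao cannot reach Lowe, Wren in two steps.
Lowe reaches everyone (king).
Wren cannot reach Lowe in two steps.
Zheng cannot reach Ferri, Rao, Lowe, Wren, Ueda, Silva in two steps.
Ueda cannot reach Rao, Lowe, Wren, Silva in two steps.
Silva cannot reach Rao, Lowe, Wren in two steps.
Kings: Lowe — 1.

1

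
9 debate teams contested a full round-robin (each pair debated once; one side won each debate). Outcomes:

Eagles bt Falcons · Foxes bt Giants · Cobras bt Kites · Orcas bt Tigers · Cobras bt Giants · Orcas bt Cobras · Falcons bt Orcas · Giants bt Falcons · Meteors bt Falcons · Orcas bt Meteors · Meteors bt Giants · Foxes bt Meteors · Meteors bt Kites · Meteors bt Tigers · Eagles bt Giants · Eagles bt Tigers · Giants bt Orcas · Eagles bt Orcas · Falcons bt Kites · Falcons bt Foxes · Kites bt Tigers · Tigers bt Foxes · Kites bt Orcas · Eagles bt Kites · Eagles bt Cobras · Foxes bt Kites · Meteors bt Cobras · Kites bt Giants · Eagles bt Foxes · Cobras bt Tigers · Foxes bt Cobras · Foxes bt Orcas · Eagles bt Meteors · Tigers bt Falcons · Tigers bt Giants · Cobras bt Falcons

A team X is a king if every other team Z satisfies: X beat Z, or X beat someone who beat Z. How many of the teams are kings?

Foxes cannot reach Eagles in two steps.
Orcas cannot reach Eagles in two steps.
Eagles reaches everyone (king).
Cobras cannot reach Eagles, Meteors in two steps.
Tigers cannot reach Eagles in two steps.
Kites cannot reach Eagles in two steps.
Giants cannot reach Eagles in two steps.
Meteors cannot reach Eagles in two steps.
Falcons cannot reach Eagles in two steps.
Kings: Eagles — 1.

1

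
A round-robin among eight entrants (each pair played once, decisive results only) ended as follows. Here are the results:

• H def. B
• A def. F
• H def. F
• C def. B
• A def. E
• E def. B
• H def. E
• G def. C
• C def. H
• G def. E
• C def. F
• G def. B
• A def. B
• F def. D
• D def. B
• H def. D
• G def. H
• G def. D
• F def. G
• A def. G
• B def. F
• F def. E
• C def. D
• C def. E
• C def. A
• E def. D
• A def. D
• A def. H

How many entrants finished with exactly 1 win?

2

Win totals: A 6, B 1, C 6, D 1, E 2, F 3, G 5, H 4.
Exactly 1: B, D — 2 entrants.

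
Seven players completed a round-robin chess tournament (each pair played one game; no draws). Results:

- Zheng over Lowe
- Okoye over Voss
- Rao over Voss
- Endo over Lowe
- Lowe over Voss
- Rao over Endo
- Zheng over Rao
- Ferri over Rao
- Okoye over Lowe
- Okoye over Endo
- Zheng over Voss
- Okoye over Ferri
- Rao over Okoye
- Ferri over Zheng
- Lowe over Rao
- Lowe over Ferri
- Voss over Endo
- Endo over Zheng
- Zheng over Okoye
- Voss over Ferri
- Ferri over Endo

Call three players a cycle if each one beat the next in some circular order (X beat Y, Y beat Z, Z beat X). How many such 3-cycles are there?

Win totals: Lowe 3, Endo 2, Ferri 3, Voss 2, Rao 3, Okoye 4, Zheng 4.
A player with w wins dominates both others in C(w,2) triples; summing gives 3 + 1 + 3 + 1 + 3 + 6 + 6 = 23 transitive triples.
Total triples C(7,3) = 35, so cyclic triples = 35 − 23 = 12.

12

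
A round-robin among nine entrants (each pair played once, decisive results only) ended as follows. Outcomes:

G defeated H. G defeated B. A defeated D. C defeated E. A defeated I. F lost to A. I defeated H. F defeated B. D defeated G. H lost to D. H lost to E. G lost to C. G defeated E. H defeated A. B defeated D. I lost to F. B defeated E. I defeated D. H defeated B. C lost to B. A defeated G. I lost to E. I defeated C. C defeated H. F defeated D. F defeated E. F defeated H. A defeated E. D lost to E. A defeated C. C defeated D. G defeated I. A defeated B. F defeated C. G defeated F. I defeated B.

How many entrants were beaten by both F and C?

3

F beat: B, C, D, E, H, I.
C beat: D, E, G, H.
Both beat: D, E, H — 3.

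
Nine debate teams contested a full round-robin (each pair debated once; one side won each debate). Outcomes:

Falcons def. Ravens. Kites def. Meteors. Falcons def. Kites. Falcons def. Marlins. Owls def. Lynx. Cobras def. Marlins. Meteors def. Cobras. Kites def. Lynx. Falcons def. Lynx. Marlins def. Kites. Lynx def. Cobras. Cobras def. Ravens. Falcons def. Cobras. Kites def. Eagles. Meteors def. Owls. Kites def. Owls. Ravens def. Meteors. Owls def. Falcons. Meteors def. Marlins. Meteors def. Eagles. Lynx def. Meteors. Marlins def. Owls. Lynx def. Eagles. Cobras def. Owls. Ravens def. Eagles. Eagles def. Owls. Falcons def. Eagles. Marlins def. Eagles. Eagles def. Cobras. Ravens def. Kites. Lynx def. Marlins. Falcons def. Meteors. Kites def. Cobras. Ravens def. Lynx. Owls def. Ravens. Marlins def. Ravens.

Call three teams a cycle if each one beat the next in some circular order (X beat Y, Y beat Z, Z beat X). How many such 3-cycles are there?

22

Win totals: Owls 3, Falcons 7, Eagles 2, Kites 5, Marlins 4, Cobras 3, Lynx 4, Meteors 4, Ravens 4.
A team with w wins dominates both others in C(w,2) triples; summing gives 3 + 21 + 1 + 10 + 6 + 3 + 6 + 6 + 6 = 62 transitive triples.
Total triples C(9,3) = 84, so cyclic triples = 84 − 62 = 22.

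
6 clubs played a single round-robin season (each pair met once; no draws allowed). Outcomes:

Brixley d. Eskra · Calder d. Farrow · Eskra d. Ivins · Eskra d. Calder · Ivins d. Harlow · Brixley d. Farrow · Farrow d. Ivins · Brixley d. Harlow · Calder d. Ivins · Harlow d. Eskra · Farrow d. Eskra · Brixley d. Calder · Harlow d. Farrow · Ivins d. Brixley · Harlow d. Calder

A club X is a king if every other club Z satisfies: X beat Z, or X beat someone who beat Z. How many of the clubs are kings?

Eskra reaches everyone (king).
Farrow reaches everyone (king).
Harlow cannot reach Brixley in two steps.
Ivins reaches everyone (king).
Calder reaches everyone (king).
Brixley reaches everyone (king).
Kings: Eskra, Farrow, Ivins, Calder, Brixley — 5.

5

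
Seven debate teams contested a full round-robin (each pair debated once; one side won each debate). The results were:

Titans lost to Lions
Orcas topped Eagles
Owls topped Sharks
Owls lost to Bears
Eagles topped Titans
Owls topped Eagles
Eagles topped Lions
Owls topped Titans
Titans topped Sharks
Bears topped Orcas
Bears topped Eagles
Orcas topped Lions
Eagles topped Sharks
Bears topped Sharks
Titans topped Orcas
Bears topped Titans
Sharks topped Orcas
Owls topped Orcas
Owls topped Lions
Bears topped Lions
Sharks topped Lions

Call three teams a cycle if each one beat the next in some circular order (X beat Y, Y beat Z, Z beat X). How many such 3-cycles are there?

Win totals: Bears 6, Sharks 2, Orcas 2, Owls 5, Lions 1, Titans 2, Eagles 3.
A team with w wins dominates both others in C(w,2) triples; summing gives 15 + 1 + 1 + 10 + 0 + 1 + 3 = 31 transitive triples.
Total triples C(7,3) = 35, so cyclic triples = 35 − 31 = 4.

4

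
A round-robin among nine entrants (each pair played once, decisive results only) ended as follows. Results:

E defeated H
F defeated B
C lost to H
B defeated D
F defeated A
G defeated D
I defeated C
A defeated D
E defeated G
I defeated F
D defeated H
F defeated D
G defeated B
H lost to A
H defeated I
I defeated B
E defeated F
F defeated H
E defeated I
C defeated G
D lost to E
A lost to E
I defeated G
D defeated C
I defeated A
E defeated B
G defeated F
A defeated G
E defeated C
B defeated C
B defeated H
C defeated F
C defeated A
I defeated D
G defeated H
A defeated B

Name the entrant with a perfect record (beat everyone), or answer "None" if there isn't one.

E has 8 wins out of 8 opponents — a perfect record.

E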